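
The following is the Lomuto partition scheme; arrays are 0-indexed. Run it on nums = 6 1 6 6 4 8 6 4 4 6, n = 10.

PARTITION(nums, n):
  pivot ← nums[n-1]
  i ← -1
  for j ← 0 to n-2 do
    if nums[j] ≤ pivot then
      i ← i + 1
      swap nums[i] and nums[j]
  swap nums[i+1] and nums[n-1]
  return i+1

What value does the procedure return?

8

pivot=6, i=-1
j=0: 6≤6, i=0, swap(0,0) ⇒ 6 1 6 6 4 8 6 4 4 6
j=1: 1≤6, i=1, swap(1,1) ⇒ 6 1 6 6 4 8 6 4 4 6
j=2: 6≤6, i=2, swap(2,2) ⇒ 6 1 6 6 4 8 6 4 4 6
j=3: 6≤6, i=3, swap(3,3) ⇒ 6 1 6 6 4 8 6 4 4 6
j=4: 4≤6, i=4, swap(4,4) ⇒ 6 1 6 6 4 8 6 4 4 6
j=5: 8>6, skip
j=6: 6≤6, i=5, swap(5,6) ⇒ 6 1 6 6 4 6 8 4 4 6
j=7: 4≤6, i=6, swap(6,7) ⇒ 6 1 6 6 4 6 4 8 4 6
j=8: 4≤6, i=7, swap(7,8) ⇒ 6 1 6 6 4 6 4 4 8 6
swap(8,9) ⇒ 6 1 6 6 4 6 4 4 6 8; return 8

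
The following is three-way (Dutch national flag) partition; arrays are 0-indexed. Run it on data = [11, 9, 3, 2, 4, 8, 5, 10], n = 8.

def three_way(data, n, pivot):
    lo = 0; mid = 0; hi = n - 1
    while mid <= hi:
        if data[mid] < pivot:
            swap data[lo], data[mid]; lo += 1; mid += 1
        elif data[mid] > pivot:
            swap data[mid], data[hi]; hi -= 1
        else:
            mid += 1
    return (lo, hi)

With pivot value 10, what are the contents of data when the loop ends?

pivot = 10; lo=0, mid=0, hi=7
data[mid]=11>10: swap data[0],data[7]; hi=6 → [10, 9, 3, 2, 4, 8, 5, 11]
data[mid]=10=10: mid=1
data[mid]=9<10: swap data[0],data[1]; lo=1,mid=2 → [9, 10, 3, 2, 4, 8, 5, 11]
data[mid]=3<10: swap data[1],data[2]; lo=2,mid=3 → [9, 3, 10, 2, 4, 8, 5, 11]
data[mid]=2<10: swap data[2],data[3]; lo=3,mid=4 → [9, 3, 2, 10, 4, 8, 5, 11]
data[mid]=4<10: swap data[3],data[4]; lo=4,mid=5 → [9, 3, 2, 4, 10, 8, 5, 11]
data[mid]=8<10: swap data[4],data[5]; lo=5,mid=6 → [9, 3, 2, 4, 8, 10, 5, 11]
data[mid]=5<10: swap data[5],data[6]; lo=6,mid=7 → [9, 3, 2, 4, 8, 5, 10, 11]
end: lo=6, hi=6; data = [9, 3, 2, 4, 8, 5, 10, 11]

[9, 3, 2, 4, 8, 5, 10, 11]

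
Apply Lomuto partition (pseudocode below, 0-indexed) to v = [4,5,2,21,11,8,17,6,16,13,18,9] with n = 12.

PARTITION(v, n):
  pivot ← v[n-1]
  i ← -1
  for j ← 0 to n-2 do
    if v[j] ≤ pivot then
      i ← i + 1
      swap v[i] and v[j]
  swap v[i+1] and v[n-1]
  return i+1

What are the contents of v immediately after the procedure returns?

[4,5,2,8,6,9,17,11,16,13,18,21]

pivot = v[11] = 9; i = -1
j=0: v[0]=4 ≤ 9 → i=0, swap v[0],v[0] (no change) → [4,5,2,21,11,8,17,6,16,13,18,9]
j=1: v[1]=5 ≤ 9 → i=1, swap v[1],v[1] (no change) → [4,5,2,21,11,8,17,6,16,13,18,9]
j=2: v[2]=2 ≤ 9 → i=2, swap v[2],v[2] (no change) → [4,5,2,21,11,8,17,6,16,13,18,9]
j=3: v[3]=21 > 9 → no swap
j=4: v[4]=11 > 9 → no swap
j=5: v[5]=8 ≤ 9 → i=3, swap v[3],v[5] → [4,5,2,8,11,21,17,6,16,13,18,9]
j=6: v[6]=17 > 9 → no swap
j=7: v[7]=6 ≤ 9 → i=4, swap v[4],v[7] → [4,5,2,8,6,21,17,11,16,13,18,9]
j=8: v[8]=16 > 9 → no swap
j=9: v[9]=13 > 9 → no swap
j=10: v[10]=18 > 9 → no swap
final swap v[5],v[11] → [4,5,2,8,6,9,17,11,16,13,18,21]; return 5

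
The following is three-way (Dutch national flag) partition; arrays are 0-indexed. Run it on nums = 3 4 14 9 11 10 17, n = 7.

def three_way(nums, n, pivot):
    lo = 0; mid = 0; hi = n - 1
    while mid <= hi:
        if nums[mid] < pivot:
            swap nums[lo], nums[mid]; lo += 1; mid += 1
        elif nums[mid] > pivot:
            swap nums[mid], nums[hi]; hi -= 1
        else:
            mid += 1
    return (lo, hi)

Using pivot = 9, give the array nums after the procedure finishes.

3 4 9 11 10 17 14

lo=0 mid=0 hi=6
3<9: swap(0,0), lo=1 mid=1 ⇒ 3 4 14 9 11 10 17
4<9: swap(1,1), lo=2 mid=2 ⇒ 3 4 14 9 11 10 17
14>9: swap(2,6), hi=5 ⇒ 3 4 17 9 11 10 14
17>9: swap(2,5), hi=4 ⇒ 3 4 10 9 11 17 14
10>9: swap(2,4), hi=3 ⇒ 3 4 11 9 10 17 14
11>9: swap(2,3), hi=2 ⇒ 3 4 9 11 10 17 14
9=9: mid=3
done. lo=2 hi=2; nums=3 4 9 11 10 17 14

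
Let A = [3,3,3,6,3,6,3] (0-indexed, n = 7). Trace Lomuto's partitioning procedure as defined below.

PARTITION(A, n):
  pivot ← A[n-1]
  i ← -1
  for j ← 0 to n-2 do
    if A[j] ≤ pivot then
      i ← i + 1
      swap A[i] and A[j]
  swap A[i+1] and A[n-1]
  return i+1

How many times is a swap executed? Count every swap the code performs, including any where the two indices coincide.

5

pivot=3, i=-1
j=0: 3≤3, i=0, swap(0,0) ⇒ [3,3,3,6,3,6,3]
j=1: 3≤3, i=1, swap(1,1) ⇒ [3,3,3,6,3,6,3]
j=2: 3≤3, i=2, swap(2,2) ⇒ [3,3,3,6,3,6,3]
j=3: 6>3, skip
j=4: 3≤3, i=3, swap(3,4) ⇒ [3,3,3,3,6,6,3]
j=5: 6>3, skip
swap(4,6) ⇒ [3,3,3,3,3,6,6]; return 4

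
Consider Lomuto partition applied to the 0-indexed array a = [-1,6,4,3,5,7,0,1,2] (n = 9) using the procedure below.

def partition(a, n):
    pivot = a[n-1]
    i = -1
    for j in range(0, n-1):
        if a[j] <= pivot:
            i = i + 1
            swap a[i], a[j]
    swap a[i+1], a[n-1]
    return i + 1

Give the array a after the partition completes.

pivot=2, i=-1
j=0: -1≤2, i=0, swap(0,0) ⇒ [-1,6,4,3,5,7,0,1,2]
j=1: 6>2, skip
j=2: 4>2, skip
j=3: 3>2, skip
j=4: 5>2, skip
j=5: 7>2, skip
j=6: 0≤2, i=1, swap(1,6) ⇒ [-1,0,4,3,5,7,6,1,2]
j=7: 1≤2, i=2, swap(2,7) ⇒ [-1,0,1,3,5,7,6,4,2]
swap(3,8) ⇒ [-1,0,1,2,5,7,6,4,3]; return 3

[-1,0,1,2,5,7,6,4,3]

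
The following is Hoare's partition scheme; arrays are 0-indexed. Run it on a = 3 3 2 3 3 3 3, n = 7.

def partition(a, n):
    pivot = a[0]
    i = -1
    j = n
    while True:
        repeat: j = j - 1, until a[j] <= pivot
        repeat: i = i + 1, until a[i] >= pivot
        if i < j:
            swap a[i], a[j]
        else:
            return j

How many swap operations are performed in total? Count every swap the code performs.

3

pivot=3
j stops at 6 (3), i stops at 0 (3); swap ⇒ 3 3 2 3 3 3 3
j stops at 5 (3), i stops at 1 (3); swap ⇒ 3 3 2 3 3 3 3
j stops at 4 (3), i stops at 3 (3); swap ⇒ 3 3 2 3 3 3 3
j stops at 3, i stops at 4; i≥j ⇒ return 3. a=3 3 2 3 3 3 3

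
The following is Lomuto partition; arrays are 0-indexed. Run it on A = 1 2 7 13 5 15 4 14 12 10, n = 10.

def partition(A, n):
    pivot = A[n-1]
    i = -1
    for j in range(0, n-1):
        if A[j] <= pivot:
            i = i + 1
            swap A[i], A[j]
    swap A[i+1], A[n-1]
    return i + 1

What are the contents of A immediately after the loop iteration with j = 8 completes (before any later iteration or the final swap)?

1 2 7 5 4 15 13 14 12 10

pivot=10, i=-1
j=0: 1≤10, i=0, swap(0,0) ⇒ 1 2 7 13 5 15 4 14 12 10
j=1: 2≤10, i=1, swap(1,1) ⇒ 1 2 7 13 5 15 4 14 12 10
j=2: 7≤10, i=2, swap(2,2) ⇒ 1 2 7 13 5 15 4 14 12 10
j=3: 13>10, skip
j=4: 5≤10, i=3, swap(3,4) ⇒ 1 2 7 5 13 15 4 14 12 10
j=5: 15>10, skip
j=6: 4≤10, i=4, swap(4,6) ⇒ 1 2 7 5 4 15 13 14 12 10
j=7: 14>10, skip
j=8: 12>10, skip
(after j=8) A = 1 2 7 5 4 15 13 14 12 10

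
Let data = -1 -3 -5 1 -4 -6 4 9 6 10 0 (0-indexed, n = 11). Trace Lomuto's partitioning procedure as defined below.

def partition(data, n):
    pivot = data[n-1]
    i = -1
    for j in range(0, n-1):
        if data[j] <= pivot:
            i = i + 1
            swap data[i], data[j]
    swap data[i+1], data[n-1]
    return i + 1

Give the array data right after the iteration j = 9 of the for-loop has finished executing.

pivot = data[10] = 0; i = -1
j=0: data[0]=-1 ≤ 0 → i=0, swap data[0],data[0] (no change) → -1 -3 -5 1 -4 -6 4 9 6 10 0
j=1: data[1]=-3 ≤ 0 → i=1, swap data[1],data[1] (no change) → -1 -3 -5 1 -4 -6 4 9 6 10 0
j=2: data[2]=-5 ≤ 0 → i=2, swap data[2],data[2] (no change) → -1 -3 -5 1 -4 -6 4 9 6 10 0
j=3: data[3]=1 > 0 → no swap
j=4: data[4]=-4 ≤ 0 → i=3, swap data[3],data[4] → -1 -3 -5 -4 1 -6 4 9 6 10 0
j=5: data[5]=-6 ≤ 0 → i=4, swap data[4],data[5] → -1 -3 -5 -4 -6 1 4 9 6 10 0
j=6: data[6]=4 > 0 → no swap
j=7: data[7]=9 > 0 → no swap
j=8: data[8]=6 > 0 → no swap
j=9: data[9]=10 > 0 → no swap
(after j=9) data = -1 -3 -5 -4 -6 1 4 9 6 10 0

-1 -3 -5 -4 -6 1 4 9 6 10 0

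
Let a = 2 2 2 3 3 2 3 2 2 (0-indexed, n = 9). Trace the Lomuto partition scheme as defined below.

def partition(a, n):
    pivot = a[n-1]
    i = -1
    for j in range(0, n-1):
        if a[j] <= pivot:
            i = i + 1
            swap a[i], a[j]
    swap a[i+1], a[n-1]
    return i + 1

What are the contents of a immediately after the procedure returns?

pivot = a[8] = 2; i = -1
j=0: a[0]=2 ≤ 2 → i=0, swap a[0],a[0] (no change) → 2 2 2 3 3 2 3 2 2
j=1: a[1]=2 ≤ 2 → i=1, swap a[1],a[1] (no change) → 2 2 2 3 3 2 3 2 2
j=2: a[2]=2 ≤ 2 → i=2, swap a[2],a[2] (no change) → 2 2 2 3 3 2 3 2 2
j=3: a[3]=3 > 2 → no swap
j=4: a[4]=3 > 2 → no swap
j=5: a[5]=2 ≤ 2 → i=3, swap a[3],a[5] → 2 2 2 2 3 3 3 2 2
j=6: a[6]=3 > 2 → no swap
j=7: a[7]=2 ≤ 2 → i=4, swap a[4],a[7] → 2 2 2 2 2 3 3 3 2
final swap a[5],a[8] → 2 2 2 2 2 2 3 3 3; return 5

2 2 2 2 2 2 3 3 3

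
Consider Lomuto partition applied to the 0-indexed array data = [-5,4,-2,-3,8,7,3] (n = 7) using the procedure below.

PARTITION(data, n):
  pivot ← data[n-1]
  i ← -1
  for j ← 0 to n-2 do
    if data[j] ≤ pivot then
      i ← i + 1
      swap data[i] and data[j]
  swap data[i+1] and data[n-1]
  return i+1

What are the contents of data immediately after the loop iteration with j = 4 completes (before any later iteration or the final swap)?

pivot = data[6] = 3; i = -1
j=0: data[0]=-5 ≤ 3 → i=0, swap data[0],data[0] (no change) → [-5,4,-2,-3,8,7,3]
j=1: data[1]=4 > 3 → no swap
j=2: data[2]=-2 ≤ 3 → i=1, swap data[1],data[2] → [-5,-2,4,-3,8,7,3]
j=3: data[3]=-3 ≤ 3 → i=2, swap data[2],data[3] → [-5,-2,-3,4,8,7,3]
j=4: data[4]=8 > 3 → no swap
(after j=4) data = [-5,-2,-3,4,8,7,3]

[-5,-2,-3,4,8,7,3]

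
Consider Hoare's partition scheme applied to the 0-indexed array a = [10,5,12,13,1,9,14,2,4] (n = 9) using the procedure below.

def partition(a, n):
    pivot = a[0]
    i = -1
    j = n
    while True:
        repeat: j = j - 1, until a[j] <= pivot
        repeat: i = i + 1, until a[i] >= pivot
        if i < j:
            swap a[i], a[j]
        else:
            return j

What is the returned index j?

4

pivot = a[0] = 10; i = -1, j = 9
j→8 (a[8]=4≤10), i→0 (a[0]=10≥10); i<j, swap → [4,5,12,13,1,9,14,2,10]
j→7 (a[7]=2≤10), i→2 (a[2]=12≥10); i<j, swap → [4,5,2,13,1,9,14,12,10]
j→5 (a[5]=9≤10), i→3 (a[3]=13≥10); i<j, swap → [4,5,2,9,1,13,14,12,10]
j→4, i→5; i≥j, return j=4. a = [4,5,2,9,1,13,14,12,10]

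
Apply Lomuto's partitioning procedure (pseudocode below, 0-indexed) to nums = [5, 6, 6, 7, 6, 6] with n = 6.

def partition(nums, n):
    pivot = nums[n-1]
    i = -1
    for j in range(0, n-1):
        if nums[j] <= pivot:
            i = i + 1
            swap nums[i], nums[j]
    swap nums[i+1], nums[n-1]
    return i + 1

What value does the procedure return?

pivot=6, i=-1
j=0: 5≤6, i=0, swap(0,0) ⇒ [5, 6, 6, 7, 6, 6]
j=1: 6≤6, i=1, swap(1,1) ⇒ [5, 6, 6, 7, 6, 6]
j=2: 6≤6, i=2, swap(2,2) ⇒ [5, 6, 6, 7, 6, 6]
j=3: 7>6, skip
j=4: 6≤6, i=3, swap(3,4) ⇒ [5, 6, 6, 6, 7, 6]
swap(4,5) ⇒ [5, 6, 6, 6, 6, 7]; return 4

4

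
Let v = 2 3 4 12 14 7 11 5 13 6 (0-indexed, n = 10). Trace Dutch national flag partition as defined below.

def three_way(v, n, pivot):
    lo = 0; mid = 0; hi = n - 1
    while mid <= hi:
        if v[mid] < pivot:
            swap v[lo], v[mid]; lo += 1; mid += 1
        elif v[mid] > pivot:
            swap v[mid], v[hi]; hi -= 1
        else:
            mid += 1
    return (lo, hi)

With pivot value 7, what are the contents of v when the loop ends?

lo=0 mid=0 hi=9
2<7: swap(0,0), lo=1 mid=1 ⇒ 2 3 4 12 14 7 11 5 13 6
3<7: swap(1,1), lo=2 mid=2 ⇒ 2 3 4 12 14 7 11 5 13 6
4<7: swap(2,2), lo=3 mid=3 ⇒ 2 3 4 12 14 7 11 5 13 6
12>7: swap(3,9), hi=8 ⇒ 2 3 4 6 14 7 11 5 13 12
6<7: swap(3,3), lo=4 mid=4 ⇒ 2 3 4 6 14 7 11 5 13 12
14>7: swap(4,8), hi=7 ⇒ 2 3 4 6 13 7 11 5 14 12
13>7: swap(4,7), hi=6 ⇒ 2 3 4 6 5 7 11 13 14 12
5<7: swap(4,4), lo=5 mid=5 ⇒ 2 3 4 6 5 7 11 13 14 12
7=7: mid=6
11>7: swap(6,6), hi=5 ⇒ 2 3 4 6 5 7 11 13 14 12
done. lo=5 hi=5; v=2 3 4 6 5 7 11 13 14 12

2 3 4 6 5 7 11 13 14 12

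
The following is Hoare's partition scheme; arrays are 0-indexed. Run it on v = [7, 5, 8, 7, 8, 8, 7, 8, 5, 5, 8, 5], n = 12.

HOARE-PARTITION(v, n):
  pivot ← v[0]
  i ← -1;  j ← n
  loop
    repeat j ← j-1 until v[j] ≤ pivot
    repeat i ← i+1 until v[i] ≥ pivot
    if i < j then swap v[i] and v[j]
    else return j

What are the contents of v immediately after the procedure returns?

[5, 5, 5, 5, 7, 8, 8, 8, 7, 8, 8, 7]

pivot=7
j stops at 11 (5), i stops at 0 (7); swap ⇒ [5, 5, 8, 7, 8, 8, 7, 8, 5, 5, 8, 7]
j stops at 9 (5), i stops at 2 (8); swap ⇒ [5, 5, 5, 7, 8, 8, 7, 8, 5, 8, 8, 7]
j stops at 8 (5), i stops at 3 (7); swap ⇒ [5, 5, 5, 5, 8, 8, 7, 8, 7, 8, 8, 7]
j stops at 6 (7), i stops at 4 (8); swap ⇒ [5, 5, 5, 5, 7, 8, 8, 8, 7, 8, 8, 7]
j stops at 4, i stops at 5; i≥j ⇒ return 4. v=[5, 5, 5, 5, 7, 8, 8, 8, 7, 8, 8, 7]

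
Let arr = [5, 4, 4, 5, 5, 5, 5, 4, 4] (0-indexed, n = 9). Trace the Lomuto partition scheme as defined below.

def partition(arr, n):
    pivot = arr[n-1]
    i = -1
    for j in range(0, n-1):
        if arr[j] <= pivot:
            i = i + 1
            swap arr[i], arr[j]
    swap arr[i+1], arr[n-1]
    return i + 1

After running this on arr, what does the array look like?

[4, 4, 4, 4, 5, 5, 5, 5, 5]

pivot = arr[8] = 4; i = -1
j=0: arr[0]=5 > 4 → no swap
j=1: arr[1]=4 ≤ 4 → i=0, swap arr[0],arr[1] → [4, 5, 4, 5, 5, 5, 5, 4, 4]
j=2: arr[2]=4 ≤ 4 → i=1, swap arr[1],arr[2] → [4, 4, 5, 5, 5, 5, 5, 4, 4]
j=3: arr[3]=5 > 4 → no swap
j=4: arr[4]=5 > 4 → no swap
j=5: arr[5]=5 > 4 → no swap
j=6: arr[6]=5 > 4 → no swap
j=7: arr[7]=4 ≤ 4 → i=2, swap arr[2],arr[7] → [4, 4, 4, 5, 5, 5, 5, 5, 4]
final swap arr[3],arr[8] → [4, 4, 4, 4, 5, 5, 5, 5, 5]; return 3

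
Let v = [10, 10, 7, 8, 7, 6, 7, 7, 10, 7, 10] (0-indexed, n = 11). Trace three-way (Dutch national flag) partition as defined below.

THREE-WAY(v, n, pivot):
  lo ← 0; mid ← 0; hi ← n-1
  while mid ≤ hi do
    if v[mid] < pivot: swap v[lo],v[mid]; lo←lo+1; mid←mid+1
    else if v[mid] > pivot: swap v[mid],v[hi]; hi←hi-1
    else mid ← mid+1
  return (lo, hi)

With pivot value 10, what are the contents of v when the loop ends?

[7, 8, 7, 6, 7, 7, 7, 10, 10, 10, 10]

pivot = 10; lo=0, mid=0, hi=10
v[mid]=10=10: mid=1
v[mid]=10=10: mid=2
v[mid]=7<10: swap v[0],v[2]; lo=1,mid=3 → [7, 10, 10, 8, 7, 6, 7, 7, 10, 7, 10]
v[mid]=8<10: swap v[1],v[3]; lo=2,mid=4 → [7, 8, 10, 10, 7, 6, 7, 7, 10, 7, 10]
v[mid]=7<10: swap v[2],v[4]; lo=3,mid=5 → [7, 8, 7, 10, 10, 6, 7, 7, 10, 7, 10]
v[mid]=6<10: swap v[3],v[5]; lo=4,mid=6 → [7, 8, 7, 6, 10, 10, 7, 7, 10, 7, 10]
v[mid]=7<10: swap v[4],v[6]; lo=5,mid=7 → [7, 8, 7, 6, 7, 10, 10, 7, 10, 7, 10]
v[mid]=7<10: swap v[5],v[7]; lo=6,mid=8 → [7, 8, 7, 6, 7, 7, 10, 10, 10, 7, 10]
v[mid]=10=10: mid=9
v[mid]=7<10: swap v[6],v[9]; lo=7,mid=10 → [7, 8, 7, 6, 7, 7, 7, 10, 10, 10, 10]
v[mid]=10=10: mid=11
end: lo=7, hi=10; v = [7, 8, 7, 6, 7, 7, 7, 10, 10, 10, 10]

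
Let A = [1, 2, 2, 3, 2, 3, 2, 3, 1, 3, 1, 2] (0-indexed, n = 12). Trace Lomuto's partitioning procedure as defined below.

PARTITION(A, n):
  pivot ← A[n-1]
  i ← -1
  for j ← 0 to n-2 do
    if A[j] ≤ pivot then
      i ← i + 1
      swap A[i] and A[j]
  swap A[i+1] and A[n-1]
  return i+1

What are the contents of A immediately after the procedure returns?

[1, 2, 2, 2, 2, 1, 1, 2, 3, 3, 3, 3]

pivot=2, i=-1
j=0: 1≤2, i=0, swap(0,0) ⇒ [1, 2, 2, 3, 2, 3, 2, 3, 1, 3, 1, 2]
j=1: 2≤2, i=1, swap(1,1) ⇒ [1, 2, 2, 3, 2, 3, 2, 3, 1, 3, 1, 2]
j=2: 2≤2, i=2, swap(2,2) ⇒ [1, 2, 2, 3, 2, 3, 2, 3, 1, 3, 1, 2]
j=3: 3>2, skip
j=4: 2≤2, i=3, swap(3,4) ⇒ [1, 2, 2, 2, 3, 3, 2, 3, 1, 3, 1, 2]
j=5: 3>2, skip
j=6: 2≤2, i=4, swap(4,6) ⇒ [1, 2, 2, 2, 2, 3, 3, 3, 1, 3, 1, 2]
j=7: 3>2, skip
j=8: 1≤2, i=5, swap(5,8) ⇒ [1, 2, 2, 2, 2, 1, 3, 3, 3, 3, 1, 2]
j=9: 3>2, skip
j=10: 1≤2, i=6, swap(6,10) ⇒ [1, 2, 2, 2, 2, 1, 1, 3, 3, 3, 3, 2]
swap(7,11) ⇒ [1, 2, 2, 2, 2, 1, 1, 2, 3, 3, 3, 3]; return 7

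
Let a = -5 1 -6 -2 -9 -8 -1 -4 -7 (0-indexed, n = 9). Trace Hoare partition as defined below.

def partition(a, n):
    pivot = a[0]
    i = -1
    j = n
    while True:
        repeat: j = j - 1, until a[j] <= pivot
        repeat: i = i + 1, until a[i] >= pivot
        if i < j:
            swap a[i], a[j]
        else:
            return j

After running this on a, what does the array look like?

-7 -8 -6 -9 -2 1 -1 -4 -5

pivot=-5
j stops at 8 (-7), i stops at 0 (-5); swap ⇒ -7 1 -6 -2 -9 -8 -1 -4 -5
j stops at 5 (-8), i stops at 1 (1); swap ⇒ -7 -8 -6 -2 -9 1 -1 -4 -5
j stops at 4 (-9), i stops at 3 (-2); swap ⇒ -7 -8 -6 -9 -2 1 -1 -4 -5
j stops at 3, i stops at 4; i≥j ⇒ return 3. a=-7 -8 -6 -9 -2 1 -1 -4 -5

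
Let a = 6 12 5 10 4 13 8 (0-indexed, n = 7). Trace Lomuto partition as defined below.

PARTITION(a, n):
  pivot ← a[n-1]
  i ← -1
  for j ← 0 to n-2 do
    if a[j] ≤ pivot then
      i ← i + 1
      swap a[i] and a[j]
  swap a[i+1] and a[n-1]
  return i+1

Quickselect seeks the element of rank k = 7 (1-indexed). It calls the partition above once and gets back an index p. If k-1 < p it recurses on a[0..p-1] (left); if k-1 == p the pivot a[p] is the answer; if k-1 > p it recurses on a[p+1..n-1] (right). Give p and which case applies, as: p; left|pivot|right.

pivot = a[6] = 8; i = -1
j=0: a[0]=6 ≤ 8 → i=0, swap a[0],a[0] (no change) → 6 12 5 10 4 13 8
j=1: a[1]=12 > 8 → no swap
j=2: a[2]=5 ≤ 8 → i=1, swap a[1],a[2] → 6 5 12 10 4 13 8
j=3: a[3]=10 > 8 → no swap
j=4: a[4]=4 ≤ 8 → i=2, swap a[2],a[4] → 6 5 4 10 12 13 8
j=5: a[5]=13 > 8 → no swap
final swap a[3],a[6] → 6 5 4 8 12 13 10; return 3
p = 3; k-1 = 6 > 3 ⇒ right

3; right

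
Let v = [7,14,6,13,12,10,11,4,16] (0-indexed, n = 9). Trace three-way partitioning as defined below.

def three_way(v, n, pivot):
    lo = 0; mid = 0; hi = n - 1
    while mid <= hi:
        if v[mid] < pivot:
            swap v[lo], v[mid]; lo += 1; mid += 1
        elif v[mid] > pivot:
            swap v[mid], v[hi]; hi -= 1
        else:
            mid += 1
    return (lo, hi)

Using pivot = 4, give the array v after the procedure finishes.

[4,6,13,12,10,11,14,16,7]

pivot = 4; lo=0, mid=0, hi=8
v[mid]=7>4: swap v[0],v[8]; hi=7 → [16,14,6,13,12,10,11,4,7]
v[mid]=16>4: swap v[0],v[7]; hi=6 → [4,14,6,13,12,10,11,16,7]
v[mid]=4=4: mid=1
v[mid]=14>4: swap v[1],v[6]; hi=5 → [4,11,6,13,12,10,14,16,7]
v[mid]=11>4: swap v[1],v[5]; hi=4 → [4,10,6,13,12,11,14,16,7]
v[mid]=10>4: swap v[1],v[4]; hi=3 → [4,12,6,13,10,11,14,16,7]
v[mid]=12>4: swap v[1],v[3]; hi=2 → [4,13,6,12,10,11,14,16,7]
v[mid]=13>4: swap v[1],v[2]; hi=1 → [4,6,13,12,10,11,14,16,7]
v[mid]=6>4: swap v[1],v[1]; hi=0 → [4,6,13,12,10,11,14,16,7]
end: lo=0, hi=0; v = [4,6,13,12,10,11,14,16,7]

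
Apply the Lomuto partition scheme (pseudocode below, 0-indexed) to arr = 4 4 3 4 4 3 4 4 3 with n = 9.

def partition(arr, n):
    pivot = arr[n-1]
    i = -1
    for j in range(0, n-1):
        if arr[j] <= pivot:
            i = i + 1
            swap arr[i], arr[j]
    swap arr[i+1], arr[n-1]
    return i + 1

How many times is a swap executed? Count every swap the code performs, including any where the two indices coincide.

pivot=3, i=-1
j=0: 4>3, skip
j=1: 4>3, skip
j=2: 3≤3, i=0, swap(0,2) ⇒ 3 4 4 4 4 3 4 4 3
j=3: 4>3, skip
j=4: 4>3, skip
j=5: 3≤3, i=1, swap(1,5) ⇒ 3 3 4 4 4 4 4 4 3
j=6: 4>3, skip
j=7: 4>3, skip
swap(2,8) ⇒ 3 3 3 4 4 4 4 4 4; return 2

3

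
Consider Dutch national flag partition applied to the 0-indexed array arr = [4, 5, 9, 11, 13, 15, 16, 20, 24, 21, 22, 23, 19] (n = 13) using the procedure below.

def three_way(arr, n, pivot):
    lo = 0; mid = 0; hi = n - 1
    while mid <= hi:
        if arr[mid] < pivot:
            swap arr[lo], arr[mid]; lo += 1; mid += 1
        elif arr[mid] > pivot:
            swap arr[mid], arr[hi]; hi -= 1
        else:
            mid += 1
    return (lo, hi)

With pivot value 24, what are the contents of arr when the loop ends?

lo=0 mid=0 hi=12
4<24: swap(0,0), lo=1 mid=1 ⇒ [4, 5, 9, 11, 13, 15, 16, 20, 24, 21, 22, 23, 19]
5<24: swap(1,1), lo=2 mid=2 ⇒ [4, 5, 9, 11, 13, 15, 16, 20, 24, 21, 22, 23, 19]
9<24: swap(2,2), lo=3 mid=3 ⇒ [4, 5, 9, 11, 13, 15, 16, 20, 24, 21, 22, 23, 19]
11<24: swap(3,3), lo=4 mid=4 ⇒ [4, 5, 9, 11, 13, 15, 16, 20, 24, 21, 22, 23, 19]
13<24: swap(4,4), lo=5 mid=5 ⇒ [4, 5, 9, 11, 13, 15, 16, 20, 24, 21, 22, 23, 19]
15<24: swap(5,5), lo=6 mid=6 ⇒ [4, 5, 9, 11, 13, 15, 16, 20, 24, 21, 22, 23, 19]
16<24: swap(6,6), lo=7 mid=7 ⇒ [4, 5, 9, 11, 13, 15, 16, 20, 24, 21, 22, 23, 19]
20<24: swap(7,7), lo=8 mid=8 ⇒ [4, 5, 9, 11, 13, 15, 16, 20, 24, 21, 22, 23, 19]
24=24: mid=9
21<24: swap(8,9), lo=9 mid=10 ⇒ [4, 5, 9, 11, 13, 15, 16, 20, 21, 24, 22, 23, 19]
22<24: swap(9,10), lo=10 mid=11 ⇒ [4, 5, 9, 11, 13, 15, 16, 20, 21, 22, 24, 23, 19]
23<24: swap(10,11), lo=11 mid=12 ⇒ [4, 5, 9, 11, 13, 15, 16, 20, 21, 22, 23, 24, 19]
19<24: swap(11,12), lo=12 mid=13 ⇒ [4, 5, 9, 11, 13, 15, 16, 20, 21, 22, 23, 19, 24]
done. lo=12 hi=12; arr=[4, 5, 9, 11, 13, 15, 16, 20, 21, 22, 23, 19, 24]

[4, 5, 9, 11, 13, 15, 16, 20, 21, 22, 23, 19, 24]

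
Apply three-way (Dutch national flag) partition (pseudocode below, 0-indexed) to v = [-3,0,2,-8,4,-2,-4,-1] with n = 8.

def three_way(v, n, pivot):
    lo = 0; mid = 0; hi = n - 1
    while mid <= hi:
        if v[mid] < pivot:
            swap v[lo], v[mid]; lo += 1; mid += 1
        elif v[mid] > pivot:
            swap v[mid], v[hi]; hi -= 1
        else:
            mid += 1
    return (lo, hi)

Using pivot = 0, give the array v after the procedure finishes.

lo=0 mid=0 hi=7
-3<0: swap(0,0), lo=1 mid=1 ⇒ [-3,0,2,-8,4,-2,-4,-1]
0=0: mid=2
2>0: swap(2,7), hi=6 ⇒ [-3,0,-1,-8,4,-2,-4,2]
-1<0: swap(1,2), lo=2 mid=3 ⇒ [-3,-1,0,-8,4,-2,-4,2]
-8<0: swap(2,3), lo=3 mid=4 ⇒ [-3,-1,-8,0,4,-2,-4,2]
4>0: swap(4,6), hi=5 ⇒ [-3,-1,-8,0,-4,-2,4,2]
-4<0: swap(3,4), lo=4 mid=5 ⇒ [-3,-1,-8,-4,0,-2,4,2]
-2<0: swap(4,5), lo=5 mid=6 ⇒ [-3,-1,-8,-4,-2,0,4,2]
done. lo=5 hi=5; v=[-3,-1,-8,-4,-2,0,4,2]

[-3,-1,-8,-4,-2,0,4,2]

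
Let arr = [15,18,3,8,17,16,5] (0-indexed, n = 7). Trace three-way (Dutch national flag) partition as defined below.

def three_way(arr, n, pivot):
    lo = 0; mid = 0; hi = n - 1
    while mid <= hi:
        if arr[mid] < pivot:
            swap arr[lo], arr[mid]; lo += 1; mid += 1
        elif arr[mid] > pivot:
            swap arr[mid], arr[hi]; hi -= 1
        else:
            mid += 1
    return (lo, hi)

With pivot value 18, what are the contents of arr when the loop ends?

pivot = 18; lo=0, mid=0, hi=6
arr[mid]=15<18: swap arr[0],arr[0]; lo=1,mid=1 → [15,18,3,8,17,16,5]
arr[mid]=18=18: mid=2
arr[mid]=3<18: swap arr[1],arr[2]; lo=2,mid=3 → [15,3,18,8,17,16,5]
arr[mid]=8<18: swap arr[2],arr[3]; lo=3,mid=4 → [15,3,8,18,17,16,5]
arr[mid]=17<18: swap arr[3],arr[4]; lo=4,mid=5 → [15,3,8,17,18,16,5]
arr[mid]=16<18: swap arr[4],arr[5]; lo=5,mid=6 → [15,3,8,17,16,18,5]
arr[mid]=5<18: swap arr[5],arr[6]; lo=6,mid=7 → [15,3,8,17,16,5,18]
end: lo=6, hi=6; arr = [15,3,8,17,16,5,18]

[15,3,8,17,16,5,18]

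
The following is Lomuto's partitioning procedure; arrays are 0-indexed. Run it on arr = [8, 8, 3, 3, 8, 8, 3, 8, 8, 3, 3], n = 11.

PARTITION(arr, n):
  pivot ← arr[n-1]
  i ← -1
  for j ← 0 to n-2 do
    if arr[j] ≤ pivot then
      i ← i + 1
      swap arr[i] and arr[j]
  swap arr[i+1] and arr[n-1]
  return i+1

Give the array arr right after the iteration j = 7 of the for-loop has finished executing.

pivot = arr[10] = 3; i = -1
j=0: arr[0]=8 > 3 → no swap
j=1: arr[1]=8 > 3 → no swap
j=2: arr[2]=3 ≤ 3 → i=0, swap arr[0],arr[2] → [3, 8, 8, 3, 8, 8, 3, 8, 8, 3, 3]
j=3: arr[3]=3 ≤ 3 → i=1, swap arr[1],arr[3] → [3, 3, 8, 8, 8, 8, 3, 8, 8, 3, 3]
j=4: arr[4]=8 > 3 → no swap
j=5: arr[5]=8 > 3 → no swap
j=6: arr[6]=3 ≤ 3 → i=2, swap arr[2],arr[6] → [3, 3, 3, 8, 8, 8, 8, 8, 8, 3, 3]
j=7: arr[7]=8 > 3 → no swap
(after j=7) arr = [3, 3, 3, 8, 8, 8, 8, 8, 8, 3, 3]

[3, 3, 3, 8, 8, 8, 8, 8, 8, 3, 3]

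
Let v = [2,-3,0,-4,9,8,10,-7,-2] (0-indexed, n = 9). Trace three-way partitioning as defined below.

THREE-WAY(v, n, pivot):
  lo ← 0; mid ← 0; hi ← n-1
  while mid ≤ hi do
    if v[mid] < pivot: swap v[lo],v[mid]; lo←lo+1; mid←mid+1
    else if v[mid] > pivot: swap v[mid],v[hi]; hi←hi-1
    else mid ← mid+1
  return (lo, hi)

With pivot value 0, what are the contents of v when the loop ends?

lo=0 mid=0 hi=8
2>0: swap(0,8), hi=7 ⇒ [-2,-3,0,-4,9,8,10,-7,2]
-2<0: swap(0,0), lo=1 mid=1 ⇒ [-2,-3,0,-4,9,8,10,-7,2]
-3<0: swap(1,1), lo=2 mid=2 ⇒ [-2,-3,0,-4,9,8,10,-7,2]
0=0: mid=3
-4<0: swap(2,3), lo=3 mid=4 ⇒ [-2,-3,-4,0,9,8,10,-7,2]
9>0: swap(4,7), hi=6 ⇒ [-2,-3,-4,0,-7,8,10,9,2]
-7<0: swap(3,4), lo=4 mid=5 ⇒ [-2,-3,-4,-7,0,8,10,9,2]
8>0: swap(5,6), hi=5 ⇒ [-2,-3,-4,-7,0,10,8,9,2]
10>0: swap(5,5), hi=4 ⇒ [-2,-3,-4,-7,0,10,8,9,2]
done. lo=4 hi=4; v=[-2,-3,-4,-7,0,10,8,9,2]

[-2,-3,-4,-7,0,10,8,9,2]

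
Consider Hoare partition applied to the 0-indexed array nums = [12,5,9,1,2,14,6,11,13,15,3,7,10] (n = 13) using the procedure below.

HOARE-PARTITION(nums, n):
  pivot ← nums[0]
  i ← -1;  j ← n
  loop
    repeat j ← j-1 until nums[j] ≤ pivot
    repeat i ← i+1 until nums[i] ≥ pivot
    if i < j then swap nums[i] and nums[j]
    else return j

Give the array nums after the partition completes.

[10,5,9,1,2,7,6,11,3,15,13,14,12]

pivot=12
j stops at 12 (10), i stops at 0 (12); swap ⇒ [10,5,9,1,2,14,6,11,13,15,3,7,12]
j stops at 11 (7), i stops at 5 (14); swap ⇒ [10,5,9,1,2,7,6,11,13,15,3,14,12]
j stops at 10 (3), i stops at 8 (13); swap ⇒ [10,5,9,1,2,7,6,11,3,15,13,14,12]
j stops at 8, i stops at 9; i≥j ⇒ return 8. nums=[10,5,9,1,2,7,6,11,3,15,13,14,12]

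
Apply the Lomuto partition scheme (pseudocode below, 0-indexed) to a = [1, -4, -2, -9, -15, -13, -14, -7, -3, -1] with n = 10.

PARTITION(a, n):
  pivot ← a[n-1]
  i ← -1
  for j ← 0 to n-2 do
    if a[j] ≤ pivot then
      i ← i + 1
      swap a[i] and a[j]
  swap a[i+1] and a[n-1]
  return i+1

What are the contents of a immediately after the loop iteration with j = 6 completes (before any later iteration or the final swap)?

[-4, -2, -9, -15, -13, -14, 1, -7, -3, -1]

pivot = a[9] = -1; i = -1
j=0: a[0]=1 > -1 → no swap
j=1: a[1]=-4 ≤ -1 → i=0, swap a[0],a[1] → [-4, 1, -2, -9, -15, -13, -14, -7, -3, -1]
j=2: a[2]=-2 ≤ -1 → i=1, swap a[1],a[2] → [-4, -2, 1, -9, -15, -13, -14, -7, -3, -1]
j=3: a[3]=-9 ≤ -1 → i=2, swap a[2],a[3] → [-4, -2, -9, 1, -15, -13, -14, -7, -3, -1]
j=4: a[4]=-15 ≤ -1 → i=3, swap a[3],a[4] → [-4, -2, -9, -15, 1, -13, -14, -7, -3, -1]
j=5: a[5]=-13 ≤ -1 → i=4, swap a[4],a[5] → [-4, -2, -9, -15, -13, 1, -14, -7, -3, -1]
j=6: a[6]=-14 ≤ -1 → i=5, swap a[5],a[6] → [-4, -2, -9, -15, -13, -14, 1, -7, -3, -1]
(after j=6) a = [-4, -2, -9, -15, -13, -14, 1, -7, -3, -1]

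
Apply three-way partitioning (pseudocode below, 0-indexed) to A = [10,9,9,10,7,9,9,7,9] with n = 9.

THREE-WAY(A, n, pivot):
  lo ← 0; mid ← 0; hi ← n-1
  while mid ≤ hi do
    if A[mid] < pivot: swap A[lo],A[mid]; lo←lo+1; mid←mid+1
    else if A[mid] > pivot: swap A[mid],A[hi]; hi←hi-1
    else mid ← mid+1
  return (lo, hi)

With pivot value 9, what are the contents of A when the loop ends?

pivot = 9; lo=0, mid=0, hi=8
A[mid]=10>9: swap A[0],A[8]; hi=7 → [9,9,9,10,7,9,9,7,10]
A[mid]=9=9: mid=1
A[mid]=9=9: mid=2
A[mid]=9=9: mid=3
A[mid]=10>9: swap A[3],A[7]; hi=6 → [9,9,9,7,7,9,9,10,10]
A[mid]=7<9: swap A[0],A[3]; lo=1,mid=4 → [7,9,9,9,7,9,9,10,10]
A[mid]=7<9: swap A[1],A[4]; lo=2,mid=5 → [7,7,9,9,9,9,9,10,10]
A[mid]=9=9: mid=6
A[mid]=9=9: mid=7
end: lo=2, hi=6; A = [7,7,9,9,9,9,9,10,10]

[7,7,9,9,9,9,9,10,10]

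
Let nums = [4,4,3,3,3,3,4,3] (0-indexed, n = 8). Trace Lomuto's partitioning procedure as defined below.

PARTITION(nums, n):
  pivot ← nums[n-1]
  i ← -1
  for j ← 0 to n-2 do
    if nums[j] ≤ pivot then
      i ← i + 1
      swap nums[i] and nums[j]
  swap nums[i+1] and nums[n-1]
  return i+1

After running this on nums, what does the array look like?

pivot = nums[7] = 3; i = -1
j=0: nums[0]=4 > 3 → no swap
j=1: nums[1]=4 > 3 → no swap
j=2: nums[2]=3 ≤ 3 → i=0, swap nums[0],nums[2] → [3,4,4,3,3,3,4,3]
j=3: nums[3]=3 ≤ 3 → i=1, swap nums[1],nums[3] → [3,3,4,4,3,3,4,3]
j=4: nums[4]=3 ≤ 3 → i=2, swap nums[2],nums[4] → [3,3,3,4,4,3,4,3]
j=5: nums[5]=3 ≤ 3 → i=3, swap nums[3],nums[5] → [3,3,3,3,4,4,4,3]
j=6: nums[6]=4 > 3 → no swap
final swap nums[4],nums[7] → [3,3,3,3,3,4,4,4]; return 4

[3,3,3,3,3,4,4,4]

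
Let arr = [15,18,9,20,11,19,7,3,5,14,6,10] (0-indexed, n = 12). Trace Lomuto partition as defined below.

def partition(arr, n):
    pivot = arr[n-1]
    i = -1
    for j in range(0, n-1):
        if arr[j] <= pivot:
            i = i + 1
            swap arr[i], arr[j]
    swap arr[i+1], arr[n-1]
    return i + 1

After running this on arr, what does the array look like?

pivot = arr[11] = 10; i = -1
j=0: arr[0]=15 > 10 → no swap
j=1: arr[1]=18 > 10 → no swap
j=2: arr[2]=9 ≤ 10 → i=0, swap arr[0],arr[2] → [9,18,15,20,11,19,7,3,5,14,6,10]
j=3: arr[3]=20 > 10 → no swap
j=4: arr[4]=11 > 10 → no swap
j=5: arr[5]=19 > 10 → no swap
j=6: arr[6]=7 ≤ 10 → i=1, swap arr[1],arr[6] → [9,7,15,20,11,19,18,3,5,14,6,10]
j=7: arr[7]=3 ≤ 10 → i=2, swap arr[2],arr[7] → [9,7,3,20,11,19,18,15,5,14,6,10]
j=8: arr[8]=5 ≤ 10 → i=3, swap arr[3],arr[8] → [9,7,3,5,11,19,18,15,20,14,6,10]
j=9: arr[9]=14 > 10 → no swap
j=10: arr[10]=6 ≤ 10 → i=4, swap arr[4],arr[10] → [9,7,3,5,6,19,18,15,20,14,11,10]
final swap arr[5],arr[11] → [9,7,3,5,6,10,18,15,20,14,11,19]; return 5

[9,7,3,5,6,10,18,15,20,14,11,19]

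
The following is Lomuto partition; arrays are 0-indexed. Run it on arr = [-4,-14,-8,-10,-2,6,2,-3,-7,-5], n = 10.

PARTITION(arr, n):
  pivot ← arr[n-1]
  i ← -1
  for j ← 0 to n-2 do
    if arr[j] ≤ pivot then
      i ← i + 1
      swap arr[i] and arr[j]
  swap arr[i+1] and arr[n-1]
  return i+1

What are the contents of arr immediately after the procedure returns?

[-14,-8,-10,-7,-5,6,2,-3,-4,-2]

pivot=-5, i=-1
j=0: -4>-5, skip
j=1: -14≤-5, i=0, swap(0,1) ⇒ [-14,-4,-8,-10,-2,6,2,-3,-7,-5]
j=2: -8≤-5, i=1, swap(1,2) ⇒ [-14,-8,-4,-10,-2,6,2,-3,-7,-5]
j=3: -10≤-5, i=2, swap(2,3) ⇒ [-14,-8,-10,-4,-2,6,2,-3,-7,-5]
j=4: -2>-5, skip
j=5: 6>-5, skip
j=6: 2>-5, skip
j=7: -3>-5, skip
j=8: -7≤-5, i=3, swap(3,8) ⇒ [-14,-8,-10,-7,-2,6,2,-3,-4,-5]
swap(4,9) ⇒ [-14,-8,-10,-7,-5,6,2,-3,-4,-2]; return 4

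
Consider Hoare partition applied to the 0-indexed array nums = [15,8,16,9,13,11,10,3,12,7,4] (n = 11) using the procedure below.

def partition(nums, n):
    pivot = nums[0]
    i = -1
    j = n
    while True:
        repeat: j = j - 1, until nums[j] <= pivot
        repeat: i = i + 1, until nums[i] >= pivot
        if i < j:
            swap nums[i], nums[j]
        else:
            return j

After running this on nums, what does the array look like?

pivot = nums[0] = 15; i = -1, j = 11
j→10 (nums[10]=4≤15), i→0 (nums[0]=15≥15); i<j, swap → [4,8,16,9,13,11,10,3,12,7,15]
j→9 (nums[9]=7≤15), i→2 (nums[2]=16≥15); i<j, swap → [4,8,7,9,13,11,10,3,12,16,15]
j→8, i→9; i≥j, return j=8. nums = [4,8,7,9,13,11,10,3,12,16,15]

[4,8,7,9,13,11,10,3,12,16,15]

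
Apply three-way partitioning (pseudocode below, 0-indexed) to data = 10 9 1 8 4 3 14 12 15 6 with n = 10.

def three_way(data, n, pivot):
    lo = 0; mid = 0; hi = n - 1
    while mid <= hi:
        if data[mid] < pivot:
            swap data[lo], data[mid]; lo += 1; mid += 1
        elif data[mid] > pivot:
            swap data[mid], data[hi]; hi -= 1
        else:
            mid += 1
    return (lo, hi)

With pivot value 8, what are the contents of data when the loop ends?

lo=0 mid=0 hi=9
10>8: swap(0,9), hi=8 ⇒ 6 9 1 8 4 3 14 12 15 10
6<8: swap(0,0), lo=1 mid=1 ⇒ 6 9 1 8 4 3 14 12 15 10
9>8: swap(1,8), hi=7 ⇒ 6 15 1 8 4 3 14 12 9 10
15>8: swap(1,7), hi=6 ⇒ 6 12 1 8 4 3 14 15 9 10
12>8: swap(1,6), hi=5 ⇒ 6 14 1 8 4 3 12 15 9 10
14>8: swap(1,5), hi=4 ⇒ 6 3 1 8 4 14 12 15 9 10
3<8: swap(1,1), lo=2 mid=2 ⇒ 6 3 1 8 4 14 12 15 9 10
1<8: swap(2,2), lo=3 mid=3 ⇒ 6 3 1 8 4 14 12 15 9 10
8=8: mid=4
4<8: swap(3,4), lo=4 mid=5 ⇒ 6 3 1 4 8 14 12 15 9 10
done. lo=4 hi=4; data=6 3 1 4 8 14 12 15 9 10

6 3 1 4 8 14 12 15 9 10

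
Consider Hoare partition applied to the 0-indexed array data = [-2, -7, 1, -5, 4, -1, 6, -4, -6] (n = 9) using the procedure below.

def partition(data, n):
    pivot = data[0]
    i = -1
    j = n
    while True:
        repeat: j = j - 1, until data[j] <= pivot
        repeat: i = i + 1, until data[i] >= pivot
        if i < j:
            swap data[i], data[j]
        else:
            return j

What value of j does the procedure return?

pivot = data[0] = -2; i = -1, j = 9
j→8 (data[8]=-6≤-2), i→0 (data[0]=-2≥-2); i<j, swap → [-6, -7, 1, -5, 4, -1, 6, -4, -2]
j→7 (data[7]=-4≤-2), i→2 (data[2]=1≥-2); i<j, swap → [-6, -7, -4, -5, 4, -1, 6, 1, -2]
j→3, i→4; i≥j, return j=3. data = [-6, -7, -4, -5, 4, -1, 6, 1, -2]

3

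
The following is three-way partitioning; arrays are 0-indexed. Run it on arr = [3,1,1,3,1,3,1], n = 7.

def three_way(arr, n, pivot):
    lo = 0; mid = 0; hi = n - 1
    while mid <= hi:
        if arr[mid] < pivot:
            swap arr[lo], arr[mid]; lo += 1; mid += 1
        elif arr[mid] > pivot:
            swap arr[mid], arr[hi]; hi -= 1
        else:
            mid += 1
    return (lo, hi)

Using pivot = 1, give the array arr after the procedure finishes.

pivot = 1; lo=0, mid=0, hi=6
arr[mid]=3>1: swap arr[0],arr[6]; hi=5 → [1,1,1,3,1,3,3]
arr[mid]=1=1: mid=1
arr[mid]=1=1: mid=2
arr[mid]=1=1: mid=3
arr[mid]=3>1: swap arr[3],arr[5]; hi=4 → [1,1,1,3,1,3,3]
arr[mid]=3>1: swap arr[3],arr[4]; hi=3 → [1,1,1,1,3,3,3]
arr[mid]=1=1: mid=4
end: lo=0, hi=3; arr = [1,1,1,1,3,3,3]

[1,1,1,1,3,3,3]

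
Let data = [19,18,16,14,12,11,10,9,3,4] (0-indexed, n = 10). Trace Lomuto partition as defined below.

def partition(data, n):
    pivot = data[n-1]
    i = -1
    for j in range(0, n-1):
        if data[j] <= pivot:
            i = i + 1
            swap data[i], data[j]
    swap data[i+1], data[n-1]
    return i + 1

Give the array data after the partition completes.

pivot = data[9] = 4; i = -1
j=0: data[0]=19 > 4 → no swap
j=1: data[1]=18 > 4 → no swap
j=2: data[2]=16 > 4 → no swap
j=3: data[3]=14 > 4 → no swap
j=4: data[4]=12 > 4 → no swap
j=5: data[5]=11 > 4 → no swap
j=6: data[6]=10 > 4 → no swap
j=7: data[7]=9 > 4 → no swap
j=8: data[8]=3 ≤ 4 → i=0, swap data[0],data[8] → [3,18,16,14,12,11,10,9,19,4]
final swap data[1],data[9] → [3,4,16,14,12,11,10,9,19,18]; return 1

[3,4,16,14,12,11,10,9,19,18]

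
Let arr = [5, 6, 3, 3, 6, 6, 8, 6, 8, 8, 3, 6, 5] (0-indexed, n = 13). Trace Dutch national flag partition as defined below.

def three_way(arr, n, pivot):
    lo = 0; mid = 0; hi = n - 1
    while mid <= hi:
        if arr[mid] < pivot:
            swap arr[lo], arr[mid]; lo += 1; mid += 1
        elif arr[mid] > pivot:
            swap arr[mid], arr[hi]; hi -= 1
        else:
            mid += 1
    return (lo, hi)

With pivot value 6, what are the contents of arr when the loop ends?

pivot = 6; lo=0, mid=0, hi=12
arr[mid]=5<6: swap arr[0],arr[0]; lo=1,mid=1 → [5, 6, 3, 3, 6, 6, 8, 6, 8, 8, 3, 6, 5]
arr[mid]=6=6: mid=2
arr[mid]=3<6: swap arr[1],arr[2]; lo=2,mid=3 → [5, 3, 6, 3, 6, 6, 8, 6, 8, 8, 3, 6, 5]
arr[mid]=3<6: swap arr[2],arr[3]; lo=3,mid=4 → [5, 3, 3, 6, 6, 6, 8, 6, 8, 8, 3, 6, 5]
arr[mid]=6=6: mid=5
arr[mid]=6=6: mid=6
arr[mid]=8>6: swap arr[6],arr[12]; hi=11 → [5, 3, 3, 6, 6, 6, 5, 6, 8, 8, 3, 6, 8]
arr[mid]=5<6: swap arr[3],arr[6]; lo=4,mid=7 → [5, 3, 3, 5, 6, 6, 6, 6, 8, 8, 3, 6, 8]
arr[mid]=6=6: mid=8
arr[mid]=8>6: swap arr[8],arr[11]; hi=10 → [5, 3, 3, 5, 6, 6, 6, 6, 6, 8, 3, 8, 8]
arr[mid]=6=6: mid=9
arr[mid]=8>6: swap arr[9],arr[10]; hi=9 → [5, 3, 3, 5, 6, 6, 6, 6, 6, 3, 8, 8, 8]
arr[mid]=3<6: swap arr[4],arr[9]; lo=5,mid=10 → [5, 3, 3, 5, 3, 6, 6, 6, 6, 6, 8, 8, 8]
end: lo=5, hi=9; arr = [5, 3, 3, 5, 3, 6, 6, 6, 6, 6, 8, 8, 8]

[5, 3, 3, 5, 3, 6, 6, 6, 6, 6, 8, 8, 8]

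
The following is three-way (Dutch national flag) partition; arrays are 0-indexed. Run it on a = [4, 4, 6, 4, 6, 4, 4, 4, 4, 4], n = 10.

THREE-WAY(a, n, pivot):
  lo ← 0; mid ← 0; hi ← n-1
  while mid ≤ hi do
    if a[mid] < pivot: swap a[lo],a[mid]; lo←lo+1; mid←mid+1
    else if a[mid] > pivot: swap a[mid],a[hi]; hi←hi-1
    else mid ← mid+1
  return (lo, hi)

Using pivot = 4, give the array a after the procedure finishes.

lo=0 mid=0 hi=9
4=4: mid=1
4=4: mid=2
6>4: swap(2,9), hi=8 ⇒ [4, 4, 4, 4, 6, 4, 4, 4, 4, 6]
4=4: mid=3
4=4: mid=4
6>4: swap(4,8), hi=7 ⇒ [4, 4, 4, 4, 4, 4, 4, 4, 6, 6]
4=4: mid=5
4=4: mid=6
4=4: mid=7
4=4: mid=8
done. lo=0 hi=7; a=[4, 4, 4, 4, 4, 4, 4, 4, 6, 6]

[4, 4, 4, 4, 4, 4, 4, 4, 6, 6]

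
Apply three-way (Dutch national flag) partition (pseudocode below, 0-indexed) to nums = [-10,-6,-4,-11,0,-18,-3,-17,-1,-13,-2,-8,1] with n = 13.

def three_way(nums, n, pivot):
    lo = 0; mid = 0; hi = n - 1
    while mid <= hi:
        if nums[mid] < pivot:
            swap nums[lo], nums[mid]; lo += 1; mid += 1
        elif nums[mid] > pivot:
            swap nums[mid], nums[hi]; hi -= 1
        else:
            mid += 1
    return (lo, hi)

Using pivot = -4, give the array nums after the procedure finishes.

lo=0 mid=0 hi=12
-10<-4: swap(0,0), lo=1 mid=1 ⇒ [-10,-6,-4,-11,0,-18,-3,-17,-1,-13,-2,-8,1]
-6<-4: swap(1,1), lo=2 mid=2 ⇒ [-10,-6,-4,-11,0,-18,-3,-17,-1,-13,-2,-8,1]
-4=-4: mid=3
-11<-4: swap(2,3), lo=3 mid=4 ⇒ [-10,-6,-11,-4,0,-18,-3,-17,-1,-13,-2,-8,1]
0>-4: swap(4,12), hi=11 ⇒ [-10,-6,-11,-4,1,-18,-3,-17,-1,-13,-2,-8,0]
1>-4: swap(4,11), hi=10 ⇒ [-10,-6,-11,-4,-8,-18,-3,-17,-1,-13,-2,1,0]
-8<-4: swap(3,4), lo=4 mid=5 ⇒ [-10,-6,-11,-8,-4,-18,-3,-17,-1,-13,-2,1,0]
-18<-4: swap(4,5), lo=5 mid=6 ⇒ [-10,-6,-11,-8,-18,-4,-3,-17,-1,-13,-2,1,0]
-3>-4: swap(6,10), hi=9 ⇒ [-10,-6,-11,-8,-18,-4,-2,-17,-1,-13,-3,1,0]
-2>-4: swap(6,9), hi=8 ⇒ [-10,-6,-11,-8,-18,-4,-13,-17,-1,-2,-3,1,0]
-13<-4: swap(5,6), lo=6 mid=7 ⇒ [-10,-6,-11,-8,-18,-13,-4,-17,-1,-2,-3,1,0]
-17<-4: swap(6,7), lo=7 mid=8 ⇒ [-10,-6,-11,-8,-18,-13,-17,-4,-1,-2,-3,1,0]
-1>-4: swap(8,8), hi=7 ⇒ [-10,-6,-11,-8,-18,-13,-17,-4,-1,-2,-3,1,0]
done. lo=7 hi=7; nums=[-10,-6,-11,-8,-18,-13,-17,-4,-1,-2,-3,1,0]

[-10,-6,-11,-8,-18,-13,-17,-4,-1,-2,-3,1,0]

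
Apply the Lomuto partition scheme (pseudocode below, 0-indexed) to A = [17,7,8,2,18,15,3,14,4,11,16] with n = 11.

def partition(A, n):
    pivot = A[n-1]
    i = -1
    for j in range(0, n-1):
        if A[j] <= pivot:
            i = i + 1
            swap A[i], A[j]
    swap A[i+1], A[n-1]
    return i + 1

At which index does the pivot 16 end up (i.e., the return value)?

pivot = A[10] = 16; i = -1
j=0: A[0]=17 > 16 → no swap
j=1: A[1]=7 ≤ 16 → i=0, swap A[0],A[1] → [7,17,8,2,18,15,3,14,4,11,16]
j=2: A[2]=8 ≤ 16 → i=1, swap A[1],A[2] → [7,8,17,2,18,15,3,14,4,11,16]
j=3: A[3]=2 ≤ 16 → i=2, swap A[2],A[3] → [7,8,2,17,18,15,3,14,4,11,16]
j=4: A[4]=18 > 16 → no swap
j=5: A[5]=15 ≤ 16 → i=3, swap A[3],A[5] → [7,8,2,15,18,17,3,14,4,11,16]
j=6: A[6]=3 ≤ 16 → i=4, swap A[4],A[6] → [7,8,2,15,3,17,18,14,4,11,16]
j=7: A[7]=14 ≤ 16 → i=5, swap A[5],A[7] → [7,8,2,15,3,14,18,17,4,11,16]
j=8: A[8]=4 ≤ 16 → i=6, swap A[6],A[8] → [7,8,2,15,3,14,4,17,18,11,16]
j=9: A[9]=11 ≤ 16 → i=7, swap A[7],A[9] → [7,8,2,15,3,14,4,11,18,17,16]
final swap A[8],A[10] → [7,8,2,15,3,14,4,11,16,17,18]; return 8

8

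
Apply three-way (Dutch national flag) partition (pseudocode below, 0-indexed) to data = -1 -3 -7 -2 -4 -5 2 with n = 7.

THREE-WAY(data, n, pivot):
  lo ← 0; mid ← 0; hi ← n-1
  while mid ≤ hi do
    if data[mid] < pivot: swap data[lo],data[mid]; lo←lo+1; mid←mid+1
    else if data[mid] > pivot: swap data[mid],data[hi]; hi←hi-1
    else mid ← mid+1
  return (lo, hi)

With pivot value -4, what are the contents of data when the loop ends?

pivot = -4; lo=0, mid=0, hi=6
data[mid]=-1>-4: swap data[0],data[6]; hi=5 → 2 -3 -7 -2 -4 -5 -1
data[mid]=2>-4: swap data[0],data[5]; hi=4 → -5 -3 -7 -2 -4 2 -1
data[mid]=-5<-4: swap data[0],data[0]; lo=1,mid=1 → -5 -3 -7 -2 -4 2 -1
data[mid]=-3>-4: swap data[1],data[4]; hi=3 → -5 -4 -7 -2 -3 2 -1
data[mid]=-4=-4: mid=2
data[mid]=-7<-4: swap data[1],data[2]; lo=2,mid=3 → -5 -7 -4 -2 -3 2 -1
data[mid]=-2>-4: swap data[3],data[3]; hi=2 → -5 -7 -4 -2 -3 2 -1
end: lo=2, hi=2; data = -5 -7 -4 -2 -3 2 -1

-5 -7 -4 -2 -3 2 -1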